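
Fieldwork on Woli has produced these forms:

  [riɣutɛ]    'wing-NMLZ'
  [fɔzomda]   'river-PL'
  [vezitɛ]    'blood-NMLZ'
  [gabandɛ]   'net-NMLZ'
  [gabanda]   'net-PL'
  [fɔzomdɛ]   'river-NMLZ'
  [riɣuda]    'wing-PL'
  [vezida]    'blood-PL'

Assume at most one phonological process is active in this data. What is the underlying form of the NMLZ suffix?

The NMLZ morpheme has two allomorphs, [-dɛ] and [-tɛ].
The PL suffix, which begins with [d], is invariant after every stem; so [d] is not altered by any rule here.
So the underlying form is /-tɛ/, and voiceless stops become voiced after a nasal.

/-tɛ/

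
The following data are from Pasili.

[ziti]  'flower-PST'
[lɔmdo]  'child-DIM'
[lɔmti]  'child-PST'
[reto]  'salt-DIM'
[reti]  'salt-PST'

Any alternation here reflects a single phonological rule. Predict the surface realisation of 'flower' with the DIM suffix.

[zito]

The DIM suffix surfaces as [-do] and [-to], depending on the final segment of the stem.
By contrast the PST suffix keeps its initial [t] throughout — that segment must be underlying.
So the underlying form is /-do/, and voiced stops become voiceless after a vowel.
After 'flower', which ends in a vowel, the suffix surfaces as [-to], giving [zito].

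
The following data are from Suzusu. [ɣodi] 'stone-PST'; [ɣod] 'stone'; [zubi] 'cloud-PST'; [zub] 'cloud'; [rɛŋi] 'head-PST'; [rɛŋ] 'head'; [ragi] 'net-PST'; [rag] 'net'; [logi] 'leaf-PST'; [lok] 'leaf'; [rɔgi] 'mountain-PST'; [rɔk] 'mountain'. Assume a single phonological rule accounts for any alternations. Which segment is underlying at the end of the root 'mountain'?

/k/

In [rɔgi] and [rɔk] the final segment of 'mountain' alternates: [g] ~ [k].
The stem 'net' ([ragi], [rag]) shows [g] unchanged in both environments, so [g] cannot be basic with [k] derived in isolation.
The underlying segment must be /k/; voiceless stops become voiced between vowels, yielding [g] there.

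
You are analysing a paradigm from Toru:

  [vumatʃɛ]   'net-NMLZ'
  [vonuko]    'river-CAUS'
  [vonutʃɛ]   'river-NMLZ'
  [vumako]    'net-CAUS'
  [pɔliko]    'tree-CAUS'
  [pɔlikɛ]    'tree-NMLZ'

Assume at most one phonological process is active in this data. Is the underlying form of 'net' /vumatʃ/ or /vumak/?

/vumatʃ/

'net' shows [k] ~ [tʃ] at the end of the stem ([vumako] vs [vumatʃɛ]).
If /k/ were underlying and a rule turned it into [tʃ] before the NMLZ suffix, 'tree' would also alternate; but it has [k] in both [pɔliko] and [pɔlikɛ].
So /tʃ/ is underlying, and a rule of depalatalization — palato-alveolar /tʃ/ becomes [k] when no front vowel follows — gives [k].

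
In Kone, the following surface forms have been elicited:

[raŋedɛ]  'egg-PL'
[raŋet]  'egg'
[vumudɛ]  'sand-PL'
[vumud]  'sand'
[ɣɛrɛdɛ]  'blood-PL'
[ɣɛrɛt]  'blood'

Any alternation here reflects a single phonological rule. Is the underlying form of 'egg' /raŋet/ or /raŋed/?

The root 'egg' surfaces as [raŋedɛ] and [raŋet], with a stem-final [d] ~ [t] alternation.
If /d/ were underlying and a rule turned it into [t] in isolation, 'sand' would also alternate; but it has [d] in both [vumudɛ] and [vumud].
So /t/ is underlying, and a rule of intervocalic voicing — voiceless stops become voiced between vowels — gives [d].

/raŋet/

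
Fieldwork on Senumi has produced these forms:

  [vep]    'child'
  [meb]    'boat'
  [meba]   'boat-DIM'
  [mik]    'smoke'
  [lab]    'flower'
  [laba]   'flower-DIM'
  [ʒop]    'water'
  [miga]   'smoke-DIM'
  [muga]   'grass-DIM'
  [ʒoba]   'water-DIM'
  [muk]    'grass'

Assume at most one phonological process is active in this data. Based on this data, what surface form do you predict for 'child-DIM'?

In [ʒop] and [ʒoba] the final segment of 'water' alternates: [p] ~ [b].
If /b/ were underlying and a rule turned it into [p] in isolation, 'boat' would also alternate; but it has [b] in both [meb] and [meba].
Therefore /p/ is basic and [b] is derived by intervocalic voicing (voiceless stops become voiced between vowels).
The one attested form of 'child', [vep], shows underlying /vep/. Applying the same rule between vowels gives [veba].

[veba]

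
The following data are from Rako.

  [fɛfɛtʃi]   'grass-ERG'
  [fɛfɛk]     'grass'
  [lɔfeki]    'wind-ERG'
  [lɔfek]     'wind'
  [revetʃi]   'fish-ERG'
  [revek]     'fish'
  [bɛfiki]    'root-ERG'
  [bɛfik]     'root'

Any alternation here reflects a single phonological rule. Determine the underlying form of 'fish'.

The root 'fish' surfaces as [revetʃi] and [revek], with a stem-final [tʃ] ~ [k] alternation.
Compare 'wind', with invariant [k] in [lɔfeki] and [lɔfek]: an analysis with underlying /k/ and a rule producing [tʃ] before the ERG suffix would wrongly predict alternation here too.
Therefore /tʃ/ is basic and [k] is derived by depalatalization (palato-alveolar /tʃ/ becomes [k] when no front vowel follows).

/revetʃ/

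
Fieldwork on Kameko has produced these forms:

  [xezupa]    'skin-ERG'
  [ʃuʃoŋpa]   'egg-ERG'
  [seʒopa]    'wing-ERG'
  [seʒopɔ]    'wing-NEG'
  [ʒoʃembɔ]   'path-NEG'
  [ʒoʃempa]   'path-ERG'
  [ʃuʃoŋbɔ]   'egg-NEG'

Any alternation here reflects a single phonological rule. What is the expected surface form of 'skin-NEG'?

[xezupɔ]

The NEG suffix surfaces as [-bɔ] and [-pɔ], depending on the final segment of the stem.
The ERG suffix, which begins with [p], is invariant after every stem; so [p] is not altered by any rule here.
The NEG suffix is therefore /-bɔ/ underlyingly, with post-vocalic devoicing: voiced stops become voiceless after a vowel.
After 'skin', which ends in a vowel, the suffix surfaces as [-pɔ], giving [xezupɔ].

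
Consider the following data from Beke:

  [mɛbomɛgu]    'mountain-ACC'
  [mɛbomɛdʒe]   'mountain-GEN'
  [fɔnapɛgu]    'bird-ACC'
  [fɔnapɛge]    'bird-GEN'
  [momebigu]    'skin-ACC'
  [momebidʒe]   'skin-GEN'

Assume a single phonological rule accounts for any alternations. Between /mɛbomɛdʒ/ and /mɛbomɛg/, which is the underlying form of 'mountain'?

In [mɛbomɛgu] and [mɛbomɛdʒe] the final segment of 'mountain' alternates: [g] ~ [dʒ].
The stem 'bird' ([fɔnapɛgu], [fɔnapɛge]) shows [g] unchanged in both environments, so [g] cannot be basic with [dʒ] derived before the GEN suffix.
The alternation reflects depalatalization: palato-alveolar /dʒ/ becomes [g] when no front vowel follows. /dʒ/ is underlying.

/mɛbomɛdʒ/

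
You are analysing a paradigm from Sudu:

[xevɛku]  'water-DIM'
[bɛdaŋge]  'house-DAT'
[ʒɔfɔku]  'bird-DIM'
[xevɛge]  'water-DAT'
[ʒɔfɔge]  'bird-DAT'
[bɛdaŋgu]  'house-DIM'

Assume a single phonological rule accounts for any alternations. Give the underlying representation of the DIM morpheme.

The DIM suffix surfaces as [-gu] and [-ku], depending on the final segment of the stem.
By contrast the DAT suffix keeps its initial [g] throughout — that segment must be underlying.
The DIM suffix is therefore /-ku/ underlyingly, with post-nasal voicing: voiceless stops become voiced after a nasal.

/-ku/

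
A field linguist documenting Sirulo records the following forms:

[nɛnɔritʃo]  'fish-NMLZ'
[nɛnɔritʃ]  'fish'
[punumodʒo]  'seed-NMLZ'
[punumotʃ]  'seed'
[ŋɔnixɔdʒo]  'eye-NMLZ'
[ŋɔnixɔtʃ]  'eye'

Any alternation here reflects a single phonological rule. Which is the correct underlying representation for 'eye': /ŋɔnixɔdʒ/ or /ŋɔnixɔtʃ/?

/ŋɔnixɔdʒ/

The stem for 'eye' ends in [dʒ] in [ŋɔnixɔdʒo] but [tʃ] in [ŋɔnixɔtʃ].
Compare 'fish', with invariant [tʃ] in [nɛnɔritʃo] and [nɛnɔritʃ]: an analysis with underlying /tʃ/ and a rule producing [dʒ] before the NMLZ suffix would wrongly predict alternation here too.
The underlying segment must be /dʒ/; voiced obstruents become voiceless word-finally, yielding [tʃ] there.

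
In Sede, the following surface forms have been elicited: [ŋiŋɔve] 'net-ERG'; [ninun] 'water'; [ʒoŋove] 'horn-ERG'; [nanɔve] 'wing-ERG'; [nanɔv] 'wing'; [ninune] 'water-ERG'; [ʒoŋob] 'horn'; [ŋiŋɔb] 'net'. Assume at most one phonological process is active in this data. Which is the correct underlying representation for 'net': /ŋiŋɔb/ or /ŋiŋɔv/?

/ŋiŋɔb/

'net' shows [v] ~ [b] at the end of the stem ([ŋiŋɔve] vs [ŋiŋɔb]).
Compare 'wing', with invariant [v] in [nanɔve] and [nanɔv]: an analysis with underlying /v/ and a rule producing [b] in isolation would wrongly predict alternation here too.
The alternation reflects intervocalic spirantization: voiced stops become fricatives between vowels. /b/ is underlying.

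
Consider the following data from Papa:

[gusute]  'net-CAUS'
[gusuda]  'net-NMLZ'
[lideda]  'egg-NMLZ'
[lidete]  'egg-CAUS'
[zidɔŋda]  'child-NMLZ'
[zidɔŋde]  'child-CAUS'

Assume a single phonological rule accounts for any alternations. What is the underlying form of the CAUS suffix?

The CAUS morpheme has two allomorphs, [-de] and [-te].
By contrast the NMLZ suffix keeps its initial [d] throughout — that segment must be underlying.
So the underlying form is /-te/, and voiceless stops become voiced after a nasal.

/-te/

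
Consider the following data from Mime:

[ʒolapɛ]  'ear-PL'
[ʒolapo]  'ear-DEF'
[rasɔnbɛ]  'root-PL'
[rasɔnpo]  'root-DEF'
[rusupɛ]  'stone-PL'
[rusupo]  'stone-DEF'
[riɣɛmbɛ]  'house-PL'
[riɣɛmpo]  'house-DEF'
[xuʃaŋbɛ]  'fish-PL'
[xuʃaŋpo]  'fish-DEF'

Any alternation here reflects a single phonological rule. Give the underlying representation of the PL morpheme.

The PL suffix surfaces as [-bɛ] and [-pɛ], depending on the final segment of the stem.
By contrast the DEF suffix keeps its initial [p] throughout — that segment must be underlying.
So the underlying form is /-bɛ/, and voiced stops become voiceless after a vowel.

/-bɛ/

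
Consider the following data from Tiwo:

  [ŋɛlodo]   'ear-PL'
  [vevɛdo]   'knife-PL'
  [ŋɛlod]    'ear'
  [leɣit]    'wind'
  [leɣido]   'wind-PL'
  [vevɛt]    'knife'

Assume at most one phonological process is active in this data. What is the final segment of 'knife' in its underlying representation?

The stem for 'knife' ends in [d] in [vevɛdo] but [t] in [vevɛt].
The stem 'ear' ([ŋɛlodo], [ŋɛlod]) shows [d] unchanged in both environments, so [d] cannot be basic with [t] derived in isolation.
So /t/ is underlying, and a rule of intervocalic voicing — voiceless stops become voiced between vowels — gives [d].

/t/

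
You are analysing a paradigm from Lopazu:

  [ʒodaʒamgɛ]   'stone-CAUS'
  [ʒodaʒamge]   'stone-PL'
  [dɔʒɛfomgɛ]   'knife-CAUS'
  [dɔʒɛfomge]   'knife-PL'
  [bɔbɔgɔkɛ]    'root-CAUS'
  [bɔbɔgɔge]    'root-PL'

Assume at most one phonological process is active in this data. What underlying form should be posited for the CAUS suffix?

/-kɛ/

The CAUS morpheme has two allomorphs, [-gɛ] and [-kɛ].
By contrast the PL suffix keeps its initial [g] throughout — that segment must be underlying.
So the underlying form is /-kɛ/, and voiceless stops become voiced after a nasal.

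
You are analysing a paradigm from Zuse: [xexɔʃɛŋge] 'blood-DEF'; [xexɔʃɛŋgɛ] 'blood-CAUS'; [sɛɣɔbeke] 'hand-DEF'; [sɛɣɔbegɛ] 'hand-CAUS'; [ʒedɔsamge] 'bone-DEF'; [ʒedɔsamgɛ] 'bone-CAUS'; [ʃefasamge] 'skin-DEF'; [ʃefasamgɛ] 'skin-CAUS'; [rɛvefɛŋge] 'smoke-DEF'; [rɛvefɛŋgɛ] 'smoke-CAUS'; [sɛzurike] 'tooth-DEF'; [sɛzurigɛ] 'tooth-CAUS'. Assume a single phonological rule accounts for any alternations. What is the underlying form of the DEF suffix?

The DEF suffix surfaces as [-ge] and [-ke], depending on the final segment of the stem.
The CAUS suffix, which begins with [g], is invariant after every stem; so [g] is not altered by any rule here.
The DEF suffix is therefore /-ke/ underlyingly, with post-nasal voicing: voiceless stops become voiced after a nasal.

/-ke/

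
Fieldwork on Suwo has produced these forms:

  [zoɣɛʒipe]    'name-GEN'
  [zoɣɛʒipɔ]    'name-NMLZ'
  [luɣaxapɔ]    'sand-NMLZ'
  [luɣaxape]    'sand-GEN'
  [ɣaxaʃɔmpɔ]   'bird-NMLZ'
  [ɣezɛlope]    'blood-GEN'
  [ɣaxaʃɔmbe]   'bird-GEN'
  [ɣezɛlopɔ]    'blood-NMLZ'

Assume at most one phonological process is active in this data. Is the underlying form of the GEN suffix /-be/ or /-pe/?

The GEN suffix surfaces as [-be] and [-pe], depending on the final segment of the stem.
By contrast the NMLZ suffix keeps its initial [p] throughout — that segment must be underlying.
So the underlying form is /-be/, and voiced stops become voiceless after a vowel.

/-be/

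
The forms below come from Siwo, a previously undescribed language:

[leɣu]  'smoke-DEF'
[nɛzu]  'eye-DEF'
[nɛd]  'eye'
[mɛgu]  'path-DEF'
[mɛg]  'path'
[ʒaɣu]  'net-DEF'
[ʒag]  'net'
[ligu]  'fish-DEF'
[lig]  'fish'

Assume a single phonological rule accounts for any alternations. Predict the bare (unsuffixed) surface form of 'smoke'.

[leg]

'net' shows [ɣ] ~ [g] at the end of the stem ([ʒaɣu] vs [ʒag]).
But 'path' keeps [g] in both environments ([mɛgu], [mɛg]), so there is no rule changing /g/ to [ɣ] before the DEF suffix.
The underlying segment must be /ɣ/; voiced fricatives become stops word-finally, yielding [g] there.
The one attested form of 'smoke', [leɣu], shows underlying /leɣ/. Applying the same rule word-finally gives [leg].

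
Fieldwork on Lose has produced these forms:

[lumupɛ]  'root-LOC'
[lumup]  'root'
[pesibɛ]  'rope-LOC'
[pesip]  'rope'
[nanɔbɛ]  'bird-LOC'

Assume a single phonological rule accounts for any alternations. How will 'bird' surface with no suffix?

[nanɔp]

The root 'rope' surfaces as [pesibɛ] and [pesip], with a stem-final [b] ~ [p] alternation.
If /p/ were underlying and a rule turned it into [b] before the LOC suffix, 'root' would also alternate; but it has [p] in both [lumupɛ] and [lumup].
The underlying segment must be /b/; voiced obstruents become voiceless word-finally, yielding [p] there.
The one attested form of 'bird', [nanɔbɛ], shows underlying /nanɔb/. Applying the same rule word-finally gives [nanɔp].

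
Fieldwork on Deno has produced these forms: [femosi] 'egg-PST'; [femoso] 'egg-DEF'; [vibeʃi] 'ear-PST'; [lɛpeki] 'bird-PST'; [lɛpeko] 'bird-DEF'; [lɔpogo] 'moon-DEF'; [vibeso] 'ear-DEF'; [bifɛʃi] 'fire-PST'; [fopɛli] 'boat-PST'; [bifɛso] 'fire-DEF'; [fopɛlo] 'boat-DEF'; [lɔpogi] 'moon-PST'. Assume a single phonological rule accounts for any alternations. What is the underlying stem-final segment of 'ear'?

/ʃ/

In [vibeso] and [vibeʃi] the final segment of 'ear' alternates: [s] ~ [ʃ].
Compare 'egg', with invariant [s] in [femoso] and [femosi]: an analysis with underlying /s/ and a rule producing [ʃ] before the PST suffix would wrongly predict alternation here too.
So /ʃ/ is underlying, and a rule of depalatalization — palato-alveolar /ʃ/ becomes [s] when no front vowel follows — gives [s].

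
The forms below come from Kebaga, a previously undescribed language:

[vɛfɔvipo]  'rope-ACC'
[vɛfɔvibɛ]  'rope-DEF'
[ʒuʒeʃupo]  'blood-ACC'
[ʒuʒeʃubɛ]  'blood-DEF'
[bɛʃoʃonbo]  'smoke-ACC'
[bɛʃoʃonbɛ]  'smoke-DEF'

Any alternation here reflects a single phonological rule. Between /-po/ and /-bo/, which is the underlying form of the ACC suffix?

The ACC suffix surfaces as [-bo] and [-po], depending on the final segment of the stem.
By contrast the DEF suffix keeps its initial [b] throughout — that segment must be underlying.
The ACC suffix is therefore /-po/ underlyingly, with post-nasal voicing: voiceless stops become voiced after a nasal.

/-po/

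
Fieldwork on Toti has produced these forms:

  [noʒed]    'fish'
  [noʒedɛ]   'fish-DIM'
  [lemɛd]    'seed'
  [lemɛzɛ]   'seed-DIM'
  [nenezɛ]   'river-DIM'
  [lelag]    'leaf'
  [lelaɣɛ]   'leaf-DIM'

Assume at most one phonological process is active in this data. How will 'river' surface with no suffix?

[nened]

The root 'seed' surfaces as [lemɛd] and [lemɛzɛ], with a stem-final [d] ~ [z] alternation.
But 'fish' keeps [d] in both environments ([noʒed], [noʒedɛ]), so there is no rule changing /d/ to [z] before the DIM suffix.
The underlying segment must be /z/; voiced fricatives become stops word-finally, yielding [d] there.
From [nenezɛ] the stem 'river' is /nenez/; word-finally this yields [nened].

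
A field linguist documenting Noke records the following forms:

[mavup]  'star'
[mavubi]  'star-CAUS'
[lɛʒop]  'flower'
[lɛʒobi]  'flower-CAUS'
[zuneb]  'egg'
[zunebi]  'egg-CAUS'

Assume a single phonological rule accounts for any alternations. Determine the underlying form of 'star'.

/mavup/

The stem for 'star' ends in [p] in [mavup] but [b] in [mavubi].
Compare 'egg', with invariant [b] in [zuneb] and [zunebi]: an analysis with underlying /b/ and a rule producing [p] in isolation would wrongly predict alternation here too.
Therefore /p/ is basic and [b] is derived by intervocalic voicing (voiceless stops become voiced between vowels).
Hence 'star' is /mavup/ underlyingly.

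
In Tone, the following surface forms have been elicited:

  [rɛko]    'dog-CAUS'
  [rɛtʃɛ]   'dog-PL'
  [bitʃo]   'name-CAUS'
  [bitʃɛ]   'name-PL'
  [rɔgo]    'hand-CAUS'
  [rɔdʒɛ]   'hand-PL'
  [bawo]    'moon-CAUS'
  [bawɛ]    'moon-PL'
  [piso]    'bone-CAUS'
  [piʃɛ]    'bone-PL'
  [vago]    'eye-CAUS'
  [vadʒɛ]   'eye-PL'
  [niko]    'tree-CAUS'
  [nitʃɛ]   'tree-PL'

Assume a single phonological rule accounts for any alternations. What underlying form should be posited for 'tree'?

/nik/

The root 'tree' surfaces as [niko] and [nitʃɛ], with a stem-final [k] ~ [tʃ] alternation.
But 'name' keeps [tʃ] in both environments ([bitʃo], [bitʃɛ]), so there is no rule changing /tʃ/ to [k] before the CAUS suffix.
Therefore /k/ is basic and [tʃ] is derived by palatalization before a front vowel (/k/, /g/ and /s/ become palato-alveolar [tʃ], [dʒ] and [ʃ] before a front vowel).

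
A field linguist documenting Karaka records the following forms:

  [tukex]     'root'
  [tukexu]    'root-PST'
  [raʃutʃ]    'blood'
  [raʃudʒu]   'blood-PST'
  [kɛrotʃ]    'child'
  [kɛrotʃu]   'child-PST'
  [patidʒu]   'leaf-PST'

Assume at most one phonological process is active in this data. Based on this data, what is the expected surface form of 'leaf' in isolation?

[patitʃ]

In [raʃutʃ] and [raʃudʒu] the final segment of 'blood' alternates: [tʃ] ~ [dʒ].
But 'child' keeps [tʃ] in both environments ([kɛrotʃ], [kɛrotʃu]), so there is no rule changing /tʃ/ to [dʒ] before the PST suffix.
So /dʒ/ is underlying, and a rule of word-final obstruent devoicing — voiced obstruents become voiceless word-finally — gives [tʃ].
From [patidʒu] the stem 'leaf' is /patidʒ/; word-finally this yields [patitʃ].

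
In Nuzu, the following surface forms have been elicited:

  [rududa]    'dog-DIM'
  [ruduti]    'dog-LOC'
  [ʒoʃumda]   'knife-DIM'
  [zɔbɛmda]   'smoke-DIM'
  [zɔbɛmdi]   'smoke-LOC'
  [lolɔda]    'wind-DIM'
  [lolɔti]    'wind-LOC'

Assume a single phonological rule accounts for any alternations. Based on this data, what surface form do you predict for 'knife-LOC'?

The LOC morpheme has two allomorphs, [-di] and [-ti].
The DIM suffix, which begins with [d], is invariant after every stem; so [d] is not altered by any rule here.
So the underlying form is /-ti/, and voiceless stops become voiced after a nasal.
After 'knife', which ends in a nasal, the suffix surfaces as [-di], giving [ʒoʃumdi].

[ʒoʃumdi]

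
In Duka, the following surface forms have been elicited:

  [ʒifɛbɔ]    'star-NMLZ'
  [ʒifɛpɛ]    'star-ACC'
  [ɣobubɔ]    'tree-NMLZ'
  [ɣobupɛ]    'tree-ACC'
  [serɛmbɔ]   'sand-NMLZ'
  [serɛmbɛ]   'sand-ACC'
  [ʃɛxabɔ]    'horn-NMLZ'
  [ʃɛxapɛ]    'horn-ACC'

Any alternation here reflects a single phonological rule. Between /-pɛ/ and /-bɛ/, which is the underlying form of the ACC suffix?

The ACC suffix surfaces as [-bɛ] and [-pɛ], depending on the final segment of the stem.
The NMLZ suffix, which begins with [b], is invariant after every stem; so [b] is not altered by any rule here.
So the underlying form is /-pɛ/, and voiceless stops become voiced after a nasal.

/-pɛ/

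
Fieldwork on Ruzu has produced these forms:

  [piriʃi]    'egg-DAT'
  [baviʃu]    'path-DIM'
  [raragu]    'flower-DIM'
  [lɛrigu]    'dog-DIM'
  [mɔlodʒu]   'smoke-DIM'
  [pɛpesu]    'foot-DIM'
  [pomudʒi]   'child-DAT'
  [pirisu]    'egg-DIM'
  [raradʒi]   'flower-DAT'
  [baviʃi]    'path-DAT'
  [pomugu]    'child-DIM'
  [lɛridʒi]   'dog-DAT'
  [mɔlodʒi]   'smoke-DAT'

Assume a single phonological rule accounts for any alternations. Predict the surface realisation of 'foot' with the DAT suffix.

[pɛpeʃi]

The stem for 'egg' ends in [s] in [pirisu] but [ʃ] in [piriʃi].
If /ʃ/ were underlying and a rule turned it into [s] before the DIM suffix, 'path' would also alternate; but it has [ʃ] in both [baviʃu] and [baviʃi].
The underlying segment must be /s/; /g/ and /s/ become palato-alveolar [dʒ] and [ʃ] before a front vowel, yielding [ʃ] there.
The one attested form of 'foot', [pɛpesu], shows underlying /pɛpes/. Applying the same rule before a front vowel gives [pɛpeʃi].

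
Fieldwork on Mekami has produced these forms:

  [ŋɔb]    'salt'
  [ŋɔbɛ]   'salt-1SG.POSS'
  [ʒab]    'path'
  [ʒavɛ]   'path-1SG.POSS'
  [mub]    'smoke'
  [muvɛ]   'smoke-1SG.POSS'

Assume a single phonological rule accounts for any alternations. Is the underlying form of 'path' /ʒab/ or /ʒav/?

'path' shows [b] ~ [v] at the end of the stem ([ʒab] vs [ʒavɛ]).
The stem 'salt' ([ŋɔb], [ŋɔbɛ]) shows [b] unchanged in both environments, so [b] cannot be basic with [v] derived before the 1SG.POSS suffix.
The underlying segment must be /v/; voiced fricatives become stops word-finally, yielding [b] there.

/ʒav/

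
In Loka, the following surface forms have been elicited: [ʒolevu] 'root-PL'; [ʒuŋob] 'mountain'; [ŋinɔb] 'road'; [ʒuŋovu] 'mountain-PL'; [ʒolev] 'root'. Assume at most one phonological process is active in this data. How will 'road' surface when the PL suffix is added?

[ŋinɔvu]

'mountain' shows [b] ~ [v] at the end of the stem ([ʒuŋob] vs [ʒuŋovu]).
But 'root' keeps [v] in both environments ([ʒolev], [ʒolevu]), so there is no rule changing /v/ to [b] in isolation.
Therefore /b/ is basic and [v] is derived by intervocalic spirantization (voiced stops become fricatives between vowels).
The one attested form of 'road', [ŋinɔb], shows underlying /ŋinɔb/. Applying the same rule between vowels gives [ŋinɔvu].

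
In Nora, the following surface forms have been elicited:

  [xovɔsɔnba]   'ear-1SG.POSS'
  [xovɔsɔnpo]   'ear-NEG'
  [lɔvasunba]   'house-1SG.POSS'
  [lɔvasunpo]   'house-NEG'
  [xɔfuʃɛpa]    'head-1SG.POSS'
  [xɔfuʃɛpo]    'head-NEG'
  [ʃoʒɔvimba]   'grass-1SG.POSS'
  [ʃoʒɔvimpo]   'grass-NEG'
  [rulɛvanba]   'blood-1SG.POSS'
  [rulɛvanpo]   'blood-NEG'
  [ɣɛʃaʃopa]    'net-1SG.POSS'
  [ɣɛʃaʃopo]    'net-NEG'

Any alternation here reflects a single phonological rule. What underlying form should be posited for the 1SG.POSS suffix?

/-ba/

The 1SG.POSS morpheme has two allomorphs, [-ba] and [-pa].
By contrast the NEG suffix keeps its initial [p] throughout — that segment must be underlying.
The 1SG.POSS suffix is therefore /-ba/ underlyingly, with post-vocalic devoicing: voiced stops become voiceless after a vowel.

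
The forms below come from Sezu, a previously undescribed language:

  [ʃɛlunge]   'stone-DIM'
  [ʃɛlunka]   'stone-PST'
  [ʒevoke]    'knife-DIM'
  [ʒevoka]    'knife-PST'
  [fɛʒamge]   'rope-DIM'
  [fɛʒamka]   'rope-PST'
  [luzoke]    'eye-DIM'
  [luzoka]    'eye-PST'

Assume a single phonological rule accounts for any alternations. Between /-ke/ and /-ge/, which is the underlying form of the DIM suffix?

/-ge/

The DIM suffix surfaces as [-ge] and [-ke], depending on the final segment of the stem.
The PST suffix, which begins with [k], is invariant after every stem; so [k] is not altered by any rule here.
So the underlying form is /-ge/, and voiced stops become voiceless after a vowel.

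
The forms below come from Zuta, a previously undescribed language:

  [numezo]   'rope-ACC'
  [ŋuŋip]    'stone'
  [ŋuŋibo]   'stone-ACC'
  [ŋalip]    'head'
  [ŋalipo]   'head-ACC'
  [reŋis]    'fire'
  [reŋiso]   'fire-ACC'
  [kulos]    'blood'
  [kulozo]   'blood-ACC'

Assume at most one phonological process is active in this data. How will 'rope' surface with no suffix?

[numes]

The stem for 'blood' ends in [s] in [kulos] but [z] in [kulozo].
Compare 'fire', with invariant [s] in [reŋis] and [reŋiso]: an analysis with underlying /s/ and a rule producing [z] before the ACC suffix would wrongly predict alternation here too.
The underlying segment must be /z/; voiced obstruents become voiceless word-finally, yielding [s] there.
From [numezo] the stem 'rope' is /numez/; word-finally this yields [numes].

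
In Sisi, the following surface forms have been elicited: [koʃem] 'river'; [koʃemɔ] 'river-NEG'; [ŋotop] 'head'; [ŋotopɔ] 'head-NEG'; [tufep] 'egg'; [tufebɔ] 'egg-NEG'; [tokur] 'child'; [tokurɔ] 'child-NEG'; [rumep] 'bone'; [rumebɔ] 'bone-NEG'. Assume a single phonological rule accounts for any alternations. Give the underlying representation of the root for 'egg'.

The stem for 'egg' ends in [p] in [tufep] but [b] in [tufebɔ].
Compare 'head', with invariant [p] in [ŋotop] and [ŋotopɔ]: an analysis with underlying /p/ and a rule producing [b] before the NEG suffix would wrongly predict alternation here too.
The alternation reflects word-final obstruent devoicing: voiced obstruents become voiceless word-finally. /b/ is underlying.
The underlying form of 'egg' is therefore /tufeb/.

/tufeb/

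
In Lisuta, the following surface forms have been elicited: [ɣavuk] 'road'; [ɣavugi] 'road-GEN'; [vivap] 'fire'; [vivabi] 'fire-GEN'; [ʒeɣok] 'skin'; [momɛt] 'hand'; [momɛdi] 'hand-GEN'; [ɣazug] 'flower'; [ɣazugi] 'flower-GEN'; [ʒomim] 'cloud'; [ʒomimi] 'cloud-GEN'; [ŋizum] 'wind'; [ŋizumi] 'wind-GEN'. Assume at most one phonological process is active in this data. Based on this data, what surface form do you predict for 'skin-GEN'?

[ʒeɣogi]

'road' shows [k] ~ [g] at the end of the stem ([ɣavuk] vs [ɣavugi]).
But 'flower' keeps [g] in both environments ([ɣazug], [ɣazugi]), so there is no rule changing /g/ to [k] in isolation.
The alternation reflects intervocalic voicing: voiceless stops become voiced between vowels. /k/ is underlying.
From [ʒeɣok] the stem 'skin' is /ʒeɣok/; between vowels this yields [ʒeɣogi].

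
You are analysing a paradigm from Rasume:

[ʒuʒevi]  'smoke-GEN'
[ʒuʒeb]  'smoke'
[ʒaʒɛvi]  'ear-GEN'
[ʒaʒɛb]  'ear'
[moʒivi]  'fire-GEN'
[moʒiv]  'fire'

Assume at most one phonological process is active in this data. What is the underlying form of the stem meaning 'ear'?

'ear' shows [v] ~ [b] at the end of the stem ([ʒaʒɛvi] vs [ʒaʒɛb]).
If /v/ were underlying and a rule turned it into [b] in isolation, 'fire' would also alternate; but it has [v] in both [moʒivi] and [moʒiv].
The alternation reflects intervocalic spirantization: voiced stops become fricatives between vowels. /b/ is underlying.

/ʒaʒɛb/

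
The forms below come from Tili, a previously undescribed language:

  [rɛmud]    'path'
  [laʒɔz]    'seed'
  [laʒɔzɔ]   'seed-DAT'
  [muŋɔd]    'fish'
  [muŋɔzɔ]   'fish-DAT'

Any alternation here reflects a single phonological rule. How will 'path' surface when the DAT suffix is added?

[rɛmuzɔ]

The stem for 'fish' ends in [d] in [muŋɔd] but [z] in [muŋɔzɔ].
If /z/ were underlying and a rule turned it into [d] in isolation, 'seed' would also alternate; but it has [z] in both [laʒɔz] and [laʒɔzɔ].
So /d/ is underlying, and a rule of intervocalic spirantization — voiced stops become fricatives between vowels — gives [z].
The one attested form of 'path', [rɛmud], shows underlying /rɛmud/. Applying the same rule between vowels gives [rɛmuzɔ].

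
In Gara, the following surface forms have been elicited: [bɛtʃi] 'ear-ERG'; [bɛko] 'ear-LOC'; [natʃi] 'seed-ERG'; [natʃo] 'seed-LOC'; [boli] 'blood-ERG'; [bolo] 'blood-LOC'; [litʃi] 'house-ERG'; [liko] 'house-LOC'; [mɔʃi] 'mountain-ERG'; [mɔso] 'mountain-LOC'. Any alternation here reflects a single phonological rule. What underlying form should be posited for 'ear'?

In [bɛtʃi] and [bɛko] the final segment of 'ear' alternates: [tʃ] ~ [k].
Compare 'seed', with invariant [tʃ] in [natʃi] and [natʃo]: an analysis with underlying /tʃ/ and a rule producing [k] before the LOC suffix would wrongly predict alternation here too.
The alternation reflects palatalization before a front vowel: /k/ and /s/ become palato-alveolar [tʃ] and [ʃ] before a front vowel. /k/ is underlying.
So 'ear' = /bɛk/.

/bɛk/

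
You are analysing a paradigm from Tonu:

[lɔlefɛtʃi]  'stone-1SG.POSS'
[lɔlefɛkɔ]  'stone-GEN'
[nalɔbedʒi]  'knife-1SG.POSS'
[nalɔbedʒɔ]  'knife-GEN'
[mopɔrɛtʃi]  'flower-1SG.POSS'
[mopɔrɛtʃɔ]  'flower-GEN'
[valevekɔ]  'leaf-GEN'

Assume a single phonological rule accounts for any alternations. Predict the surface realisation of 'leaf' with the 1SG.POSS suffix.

[valevetʃi]

In [lɔlefɛtʃi] and [lɔlefɛkɔ] the final segment of 'stone' alternates: [tʃ] ~ [k].
Compare 'flower', with invariant [tʃ] in [mopɔrɛtʃi] and [mopɔrɛtʃɔ]: an analysis with underlying /tʃ/ and a rule producing [k] before the GEN suffix would wrongly predict alternation here too.
Therefore /k/ is basic and [tʃ] is derived by palatalization before a front vowel (/k/ becomes palato-alveolar [tʃ] before a front vowel).
From [valevekɔ] the stem 'leaf' is /valevek/; before a front vowel this yields [valevetʃi].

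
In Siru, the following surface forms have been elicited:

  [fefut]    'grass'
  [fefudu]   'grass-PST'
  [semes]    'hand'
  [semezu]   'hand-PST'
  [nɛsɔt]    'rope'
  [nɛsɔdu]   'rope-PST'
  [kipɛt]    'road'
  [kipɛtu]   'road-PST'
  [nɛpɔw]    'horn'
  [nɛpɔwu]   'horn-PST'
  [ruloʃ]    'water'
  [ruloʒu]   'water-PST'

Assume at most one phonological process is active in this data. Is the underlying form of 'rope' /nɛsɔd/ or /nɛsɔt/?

/nɛsɔd/

'rope' shows [t] ~ [d] at the end of the stem ([nɛsɔt] vs [nɛsɔdu]).
But 'road' keeps [t] in both environments ([kipɛt], [kipɛtu]), so there is no rule changing /t/ to [d] before the PST suffix.
The underlying segment must be /d/; voiced obstruents become voiceless word-finally, yielding [t] there.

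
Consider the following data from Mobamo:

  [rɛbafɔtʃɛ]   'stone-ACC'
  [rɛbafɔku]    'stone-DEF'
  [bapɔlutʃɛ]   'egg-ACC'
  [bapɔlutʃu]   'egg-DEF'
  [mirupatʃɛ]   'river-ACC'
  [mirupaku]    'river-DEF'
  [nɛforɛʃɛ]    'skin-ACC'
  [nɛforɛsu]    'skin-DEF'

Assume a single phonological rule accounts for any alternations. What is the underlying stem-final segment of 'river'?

/k/

The root 'river' surfaces as [mirupatʃɛ] and [mirupaku], with a stem-final [tʃ] ~ [k] alternation.
If /tʃ/ were underlying and a rule turned it into [k] before the DEF suffix, 'egg' would also alternate; but it has [tʃ] in both [bapɔlutʃɛ] and [bapɔlutʃu].
The underlying segment must be /k/; /k/ and /s/ become palato-alveolar [tʃ] and [ʃ] before a front vowel, yielding [tʃ] there.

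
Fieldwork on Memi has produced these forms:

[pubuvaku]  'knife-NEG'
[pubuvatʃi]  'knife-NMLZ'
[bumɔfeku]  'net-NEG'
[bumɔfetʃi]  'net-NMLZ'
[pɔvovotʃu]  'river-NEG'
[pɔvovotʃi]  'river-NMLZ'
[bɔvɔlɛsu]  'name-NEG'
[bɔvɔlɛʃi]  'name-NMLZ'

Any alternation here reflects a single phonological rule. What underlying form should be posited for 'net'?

/bumɔfek/

'net' shows [k] ~ [tʃ] at the end of the stem ([bumɔfeku] vs [bumɔfetʃi]).
The stem 'river' ([pɔvovotʃu], [pɔvovotʃi]) shows [tʃ] unchanged in both environments, so [tʃ] cannot be basic with [k] derived before the NEG suffix.
The alternation reflects palatalization before a front vowel: /k/ and /s/ become palato-alveolar [tʃ] and [ʃ] before a front vowel. /k/ is underlying.
The underlying form of 'net' is therefore /bumɔfek/.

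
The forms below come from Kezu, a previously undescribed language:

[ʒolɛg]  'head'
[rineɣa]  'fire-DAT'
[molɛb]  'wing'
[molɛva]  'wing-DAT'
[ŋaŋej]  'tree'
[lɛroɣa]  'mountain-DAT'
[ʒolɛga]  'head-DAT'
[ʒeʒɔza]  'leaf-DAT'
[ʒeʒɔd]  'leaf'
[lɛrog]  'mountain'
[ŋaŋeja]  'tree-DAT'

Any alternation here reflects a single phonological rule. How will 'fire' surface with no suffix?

[rineg]

'mountain' shows [ɣ] ~ [g] at the end of the stem ([lɛroɣa] vs [lɛrog]).
Compare 'head', with invariant [g] in [ʒolɛga] and [ʒolɛg]: an analysis with underlying /g/ and a rule producing [ɣ] before the DAT suffix would wrongly predict alternation here too.
Therefore /ɣ/ is basic and [g] is derived by word-final hardening (voiced fricatives become stops word-finally).
From [rineɣa] the stem 'fire' is /rineɣ/; word-finally this yields [rineg].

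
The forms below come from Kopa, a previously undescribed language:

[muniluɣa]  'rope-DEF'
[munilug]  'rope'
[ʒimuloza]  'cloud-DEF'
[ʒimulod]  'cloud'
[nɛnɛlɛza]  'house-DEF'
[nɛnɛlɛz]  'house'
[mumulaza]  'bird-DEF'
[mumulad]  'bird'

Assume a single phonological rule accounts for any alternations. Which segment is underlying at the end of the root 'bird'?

/d/

In [mumulaza] and [mumulad] the final segment of 'bird' alternates: [z] ~ [d].
But 'house' keeps [z] in both environments ([nɛnɛlɛza], [nɛnɛlɛz]), so there is no rule changing /z/ to [d] in isolation.
The underlying segment must be /d/; voiced stops become fricatives between vowels, yielding [z] there.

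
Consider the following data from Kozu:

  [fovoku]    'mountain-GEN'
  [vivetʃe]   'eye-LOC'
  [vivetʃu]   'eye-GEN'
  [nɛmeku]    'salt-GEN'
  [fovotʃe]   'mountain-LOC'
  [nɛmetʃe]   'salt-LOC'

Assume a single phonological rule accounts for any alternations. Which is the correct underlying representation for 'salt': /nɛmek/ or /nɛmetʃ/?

'salt' shows [k] ~ [tʃ] at the end of the stem ([nɛmeku] vs [nɛmetʃe]).
But 'eye' keeps [tʃ] in both environments ([vivetʃu], [vivetʃe]), so there is no rule changing /tʃ/ to [k] before the GEN suffix.
So /k/ is underlying, and a rule of palatalization before a front vowel — /k/ becomes palato-alveolar [tʃ] before a front vowel — gives [tʃ].

/nɛmek/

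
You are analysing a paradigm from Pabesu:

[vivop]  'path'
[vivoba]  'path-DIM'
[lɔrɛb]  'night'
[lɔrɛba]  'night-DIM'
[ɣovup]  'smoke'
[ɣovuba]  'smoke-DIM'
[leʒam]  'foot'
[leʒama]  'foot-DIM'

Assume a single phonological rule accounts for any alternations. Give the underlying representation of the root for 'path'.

The stem for 'path' ends in [p] in [vivop] but [b] in [vivoba].
If /b/ were underlying and a rule turned it into [p] in isolation, 'night' would also alternate; but it has [b] in both [lɔrɛb] and [lɔrɛba].
The alternation reflects intervocalic voicing: voiceless stops become voiced between vowels. /p/ is underlying.

/vivop/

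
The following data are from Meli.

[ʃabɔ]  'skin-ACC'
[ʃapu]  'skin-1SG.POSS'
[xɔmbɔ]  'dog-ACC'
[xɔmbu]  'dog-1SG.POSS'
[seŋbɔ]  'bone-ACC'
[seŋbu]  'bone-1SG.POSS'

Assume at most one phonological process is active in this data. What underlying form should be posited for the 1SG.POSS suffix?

/-pu/

The 1SG.POSS suffix surfaces as [-bu] and [-pu], depending on the final segment of the stem.
The ACC suffix, which begins with [b], is invariant after every stem; so [b] is not altered by any rule here.
The 1SG.POSS suffix is therefore /-pu/ underlyingly, with post-nasal voicing: voiceless stops become voiced after a nasal.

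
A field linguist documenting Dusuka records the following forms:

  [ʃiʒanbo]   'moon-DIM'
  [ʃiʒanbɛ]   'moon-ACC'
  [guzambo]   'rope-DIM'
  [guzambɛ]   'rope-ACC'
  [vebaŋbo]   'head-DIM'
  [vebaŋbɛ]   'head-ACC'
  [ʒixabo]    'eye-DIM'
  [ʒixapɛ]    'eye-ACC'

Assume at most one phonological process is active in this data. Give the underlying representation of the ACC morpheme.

/-pɛ/

The ACC suffix surfaces as [-bɛ] and [-pɛ], depending on the final segment of the stem.
The DIM suffix, which begins with [b], is invariant after every stem; so [b] is not altered by any rule here.
The ACC suffix is therefore /-pɛ/ underlyingly, with post-nasal voicing: voiceless stops become voiced after a nasal.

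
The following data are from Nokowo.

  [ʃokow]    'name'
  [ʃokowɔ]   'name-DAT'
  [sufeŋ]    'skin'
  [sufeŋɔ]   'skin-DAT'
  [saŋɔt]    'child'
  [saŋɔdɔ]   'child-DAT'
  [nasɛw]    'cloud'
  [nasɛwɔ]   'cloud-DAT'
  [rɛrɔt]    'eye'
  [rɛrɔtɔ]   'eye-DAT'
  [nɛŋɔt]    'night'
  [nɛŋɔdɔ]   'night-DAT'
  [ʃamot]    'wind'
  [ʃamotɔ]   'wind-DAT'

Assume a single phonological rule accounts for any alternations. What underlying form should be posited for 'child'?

/saŋɔd/

'child' shows [t] ~ [d] at the end of the stem ([saŋɔt] vs [saŋɔdɔ]).
Compare 'wind', with invariant [t] in [ʃamot] and [ʃamotɔ]: an analysis with underlying /t/ and a rule producing [d] before the DAT suffix would wrongly predict alternation here too.
The underlying segment must be /d/; voiced obstruents become voiceless word-finally, yielding [t] there.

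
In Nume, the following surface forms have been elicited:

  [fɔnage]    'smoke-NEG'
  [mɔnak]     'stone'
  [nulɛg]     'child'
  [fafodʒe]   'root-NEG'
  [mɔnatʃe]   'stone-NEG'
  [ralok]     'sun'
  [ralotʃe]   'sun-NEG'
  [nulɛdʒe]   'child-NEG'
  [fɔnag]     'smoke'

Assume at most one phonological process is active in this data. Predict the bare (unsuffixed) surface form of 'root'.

'child' shows [g] ~ [dʒ] at the end of the stem ([nulɛg] vs [nulɛdʒe]).
The stem 'smoke' ([fɔnag], [fɔnage]) shows [g] unchanged in both environments, so [g] cannot be basic with [dʒ] derived before the NEG suffix.
The alternation reflects depalatalization: palato-alveolar /tʃ/ and /dʒ/ become [k] and [g] when no front vowel follows. /dʒ/ is underlying.
From [fafodʒe] the stem 'root' is /fafodʒ/; when no front vowel follows this yields [fafog].

[fafog]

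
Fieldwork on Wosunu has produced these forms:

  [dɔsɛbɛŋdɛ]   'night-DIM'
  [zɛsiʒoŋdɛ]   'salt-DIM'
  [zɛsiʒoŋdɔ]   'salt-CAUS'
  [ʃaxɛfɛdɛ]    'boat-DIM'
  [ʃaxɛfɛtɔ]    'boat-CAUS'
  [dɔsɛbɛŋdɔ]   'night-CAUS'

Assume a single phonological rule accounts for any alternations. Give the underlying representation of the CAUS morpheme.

/-tɔ/

The CAUS morpheme has two allomorphs, [-dɔ] and [-tɔ].
By contrast the DIM suffix keeps its initial [d] throughout — that segment must be underlying.
The CAUS suffix is therefore /-tɔ/ underlyingly, with post-nasal voicing: voiceless stops become voiced after a nasal.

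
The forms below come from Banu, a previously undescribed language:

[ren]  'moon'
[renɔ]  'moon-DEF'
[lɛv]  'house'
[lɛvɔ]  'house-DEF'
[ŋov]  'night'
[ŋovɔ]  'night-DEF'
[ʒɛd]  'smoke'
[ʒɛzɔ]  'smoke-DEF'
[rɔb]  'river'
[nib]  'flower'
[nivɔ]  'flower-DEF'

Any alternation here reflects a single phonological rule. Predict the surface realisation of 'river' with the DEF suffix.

[rɔvɔ]

The root 'flower' surfaces as [nib] and [nivɔ], with a stem-final [b] ~ [v] alternation.
Compare 'house', with invariant [v] in [lɛv] and [lɛvɔ]: an analysis with underlying /v/ and a rule producing [b] in isolation would wrongly predict alternation here too.
The underlying segment must be /b/; voiced stops become fricatives between vowels, yielding [v] there.
From [rɔb] the stem 'river' is /rɔb/; between vowels this yields [rɔvɔ].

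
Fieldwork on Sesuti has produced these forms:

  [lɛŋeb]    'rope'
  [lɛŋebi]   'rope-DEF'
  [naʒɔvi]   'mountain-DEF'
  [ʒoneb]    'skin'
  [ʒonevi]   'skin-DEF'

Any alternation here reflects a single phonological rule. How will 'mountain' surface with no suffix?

[naʒɔb]

The root 'skin' surfaces as [ʒoneb] and [ʒonevi], with a stem-final [b] ~ [v] alternation.
Compare 'rope', with invariant [b] in [lɛŋeb] and [lɛŋebi]: an analysis with underlying /b/ and a rule producing [v] before the DEF suffix would wrongly predict alternation here too.
So /v/ is underlying, and a rule of word-final hardening — voiced fricatives become stops word-finally — gives [b].
The one attested form of 'mountain', [naʒɔvi], shows underlying /naʒɔv/. Applying the same rule word-finally gives [naʒɔb].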